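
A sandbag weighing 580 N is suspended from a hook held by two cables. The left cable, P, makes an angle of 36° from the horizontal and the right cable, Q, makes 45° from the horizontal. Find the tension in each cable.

T_P = 415.2 N, T_Q = 475.1 N

ΣF_x = 0: −T_P·cos36° + T_Q·cos45° = 0 → T_Q = 1.14412·T_P.
ΣF_y = 0: T_P·sin36° + T_Q·sin45° = 580.
Substitute: T_P·(0.587785 + 1.14412·0.707107) = 580 → T_P = 415.235 ≈ 415.2 N.
Then T_Q = 1.14412 × 415.235 = 475.1 N.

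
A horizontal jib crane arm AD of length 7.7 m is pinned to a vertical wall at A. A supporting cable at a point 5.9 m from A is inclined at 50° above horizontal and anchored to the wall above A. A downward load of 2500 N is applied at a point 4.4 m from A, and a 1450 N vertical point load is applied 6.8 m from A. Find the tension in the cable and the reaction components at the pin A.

T = 4615 N, A_x = 2967 N, A_y = 414.4 N

ΣM about A: T·sin50°·5.9 − 2500·4.4 − 1450·6.8 = 0 → T = 20860/(5.9·0.766044) = 4615.39 ≈ 4615 N.
ΣF_x = 0: A_x − T·cos50° = 0 → A_x = 4615.39 × 0.642788 = 2967 N.
ΣF_y = 0: A_y + T·sin50° − 2500 − 1450 = 0 → A_y = 3950 − 4615.39 × 0.766044 = 414.4 N.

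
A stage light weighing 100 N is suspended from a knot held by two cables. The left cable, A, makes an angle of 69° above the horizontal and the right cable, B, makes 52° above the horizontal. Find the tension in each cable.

ΣF_x = 0: −T_A·cos69° + T_B·cos52° = 0 → T_B = 0.582086·T_A.
ΣF_y = 0: T_A·sin69° + T_B·sin52° = 100.
Substitute: T_A·(0.93358 + 0.582086·0.788011) = 100 → T_A = 71.8251 ≈ 71.83 N.
Then T_B = 0.582086 × 71.8251 = 41.81 N.

T_A = 71.83 N, T_B = 41.81 N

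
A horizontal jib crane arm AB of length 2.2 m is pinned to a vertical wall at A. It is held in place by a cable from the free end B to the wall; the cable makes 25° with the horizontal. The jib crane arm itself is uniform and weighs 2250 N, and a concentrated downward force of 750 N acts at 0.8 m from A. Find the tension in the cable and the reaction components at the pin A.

T = 3307 N, A_x = 2997 N, A_y = 1602 N

ΣM about A: T·sin25°·2.2 − 2250·1.1 − 750·0.8 = 0 → T = 3075/(2.2·0.422618) = 3307.31 ≈ 3307 N.
ΣF_x = 0: A_x − T·cos25° = 0 → A_x = 3307.31 × 0.906308 = 2997 N.
ΣF_y = 0: A_y + T·sin25° − 2250 − 750 = 0 → A_y = 3000 − 3307.31 × 0.422618 = 1602 N.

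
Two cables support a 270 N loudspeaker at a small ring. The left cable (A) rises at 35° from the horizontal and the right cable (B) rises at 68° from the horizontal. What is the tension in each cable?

ΣF_x = 0: −T_A·cos35° + T_B·cos68° = 0 → T_B = 2.1867·T_A.
ΣF_y = 0: T_A·sin35° + T_B·sin68° = 270.
Substitute: T_A·(0.573576 + 2.1867·0.927184) = 270 → T_A = 103.804 ≈ 103.8 N.
Then T_B = 2.1867 × 103.804 = 227.0 N.

T_A = 103.8 N, T_B = 227.0 N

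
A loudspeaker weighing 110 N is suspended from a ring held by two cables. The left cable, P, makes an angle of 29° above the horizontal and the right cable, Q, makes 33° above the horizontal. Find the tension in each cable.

ΣF_x = 0: −T_P·cos29° + T_Q·cos33° = 0 → T_Q = 1.04286·T_P.
ΣF_y = 0: T_P·sin29° + T_Q·sin33° = 110.
Substitute: T_P·(0.48481 + 1.04286·0.544639) = 110 → T_P = 104.484 ≈ 104.5 N.
Then T_Q = 1.04286 × 104.484 = 109.0 N.

T_P = 104.5 N, T_Q = 109.0 N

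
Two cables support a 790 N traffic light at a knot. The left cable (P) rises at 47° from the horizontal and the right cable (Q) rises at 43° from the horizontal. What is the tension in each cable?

T_P = 577.8 N, T_Q = 538.8 N

ΣF_x = 0: −T_P·cos47° + T_Q·cos43° = 0 → T_Q = 0.932515·T_P.
ΣF_y = 0: T_P·sin47° + T_Q·sin43° = 790.
Substitute: T_P·(0.731354 + 0.932515·0.681998) = 790 → T_P = 577.769 ≈ 577.8 N.
Then T_Q = 0.932515 × 577.769 = 538.8 N.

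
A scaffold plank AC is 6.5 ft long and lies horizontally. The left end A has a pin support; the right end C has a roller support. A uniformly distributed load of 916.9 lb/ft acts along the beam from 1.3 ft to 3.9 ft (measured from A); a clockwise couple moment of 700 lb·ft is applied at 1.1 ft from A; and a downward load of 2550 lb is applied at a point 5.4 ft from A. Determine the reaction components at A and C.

A_x = 0, A_y = 1754 lb, C_y = 3180 lb

Resultant of the distributed load: 916.9 × 2.6 = 2383.94 lb at 2.6 ft from A.
ΣM about A: C_y·6.5 − (916.9·2.6)·2.6 − 700 − 2550·5.4 = 0 → C_y = 20668.244/6.5 = 3179.73 ≈ 3180 lb.
ΣF_y = 0: A_y + 3179.73 − 916.9·2.6 − 2550 = 0 → A_y = 1754 lb.
ΣF_x = 0: no horizontal applied forces, so A_x = 0.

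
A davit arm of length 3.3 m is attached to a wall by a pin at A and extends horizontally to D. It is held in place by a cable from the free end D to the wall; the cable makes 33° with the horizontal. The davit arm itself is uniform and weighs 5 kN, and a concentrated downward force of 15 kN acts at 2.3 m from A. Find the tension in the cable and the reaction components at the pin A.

ΣM about A: T·sin33°·3.3 − 5·1.65 − 15·2.3 = 0 → T = 42.75/(3.3·0.544639) = 23.7856 ≈ 23.79 kN.
ΣF_x = 0: A_x − T·cos33° = 0 → A_x = 23.7856 × 0.838671 = 19.95 kN.
ΣF_y = 0: A_y + T·sin33° − 5 − 15 = 0 → A_y = 20 − 23.7856 × 0.544639 = 7.045 kN.

T = 23.79 kN, A_x = 19.95 kN, A_y = 7.045 kN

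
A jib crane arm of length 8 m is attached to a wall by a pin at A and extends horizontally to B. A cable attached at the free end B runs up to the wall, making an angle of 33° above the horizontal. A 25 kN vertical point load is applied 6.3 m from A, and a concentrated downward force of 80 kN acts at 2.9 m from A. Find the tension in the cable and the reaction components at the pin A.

ΣM about A: T·sin33°·8 − 25·6.3 − 80·2.9 = 0 → T = 389.5/(8·0.544639) = 89.3941 ≈ 89.39 kN.
ΣF_x = 0: A_x − T·cos33° = 0 → A_x = 89.3941 × 0.838671 = 74.97 kN.
ΣF_y = 0: A_y + T·sin33° − 25 − 80 = 0 → A_y = 105 − 89.3941 × 0.544639 = 56.31 kN.

T = 89.39 kN, A_x = 74.97 kN, A_y = 56.31 kN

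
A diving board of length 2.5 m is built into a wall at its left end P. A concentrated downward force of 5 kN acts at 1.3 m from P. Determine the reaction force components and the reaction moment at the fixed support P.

P_x = 0, P_y = 5.000 kN, M_P = 6.500 kN·m

ΣF_x = 0: P_x = 0.
ΣF_y = 0: P_y − 5 = 0 → P_y = 5.000 kN.
ΣM about P: M_P − 5·1.3 = 0 → M_P = 6.500 kN·m.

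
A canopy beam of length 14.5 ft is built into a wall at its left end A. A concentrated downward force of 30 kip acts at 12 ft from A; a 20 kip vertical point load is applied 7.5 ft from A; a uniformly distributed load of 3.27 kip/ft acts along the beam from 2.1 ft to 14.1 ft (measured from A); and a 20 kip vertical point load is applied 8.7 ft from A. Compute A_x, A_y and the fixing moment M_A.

Resultant of the distributed load: 3.27 × 12 = 39.24 kip at 8.1 ft from A.
ΣF_x = 0: A_x = 0.
ΣF_y = 0: A_y − 30 − 20 − 3.27·12 − 20 = 0 → A_y = 109.2 kip.
ΣM about A: M_A − 30·12 − 20·7.5 − (3.27·12)·8.1 − 20·8.7 = 0 → M_A = 1002 kip·ft.

A_x = 0, A_y = 109.2 kip, M_A = 1002 kip·ft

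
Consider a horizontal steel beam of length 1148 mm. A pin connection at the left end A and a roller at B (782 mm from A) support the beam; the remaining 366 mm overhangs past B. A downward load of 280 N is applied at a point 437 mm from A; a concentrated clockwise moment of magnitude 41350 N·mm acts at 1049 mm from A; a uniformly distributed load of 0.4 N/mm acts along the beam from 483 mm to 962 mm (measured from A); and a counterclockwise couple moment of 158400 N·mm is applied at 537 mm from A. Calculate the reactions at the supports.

Resultant of the distributed load: 0.4 × 479 = 191.6 N at 722.5 mm from A.
Moments about A: B_y·782 − 280·437 − 41350 − (0.4·479)·722.5 + 158400 = 0 → B_y = 143741/782 = 183.812 ≈ 183.8 N.
ΣF_y = 0: A_y + 183.812 − 280 − 0.4·479 = 0 → A_y = 287.8 N.
ΣF_x = 0: no horizontal applied forces, so A_x = 0.

A_x = 0, A_y = 287.8 N, B_y = 183.8 N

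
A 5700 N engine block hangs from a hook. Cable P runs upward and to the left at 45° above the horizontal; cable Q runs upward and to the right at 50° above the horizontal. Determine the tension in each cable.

ΣF_x = 0: −T_P·cos45° + T_Q·cos50° = 0 → T_Q = 1.10006·T_P.
ΣF_y = 0: T_P·sin45° + T_Q·sin50° = 5700.
Substitute: T_P·(0.707107 + 1.10006·0.766044) = 5700 → T_P = 3677.89 ≈ 3678 N.
Then T_Q = 1.10006 × 3677.89 = 4046 N.

T_P = 3678 N, T_Q = 4046 N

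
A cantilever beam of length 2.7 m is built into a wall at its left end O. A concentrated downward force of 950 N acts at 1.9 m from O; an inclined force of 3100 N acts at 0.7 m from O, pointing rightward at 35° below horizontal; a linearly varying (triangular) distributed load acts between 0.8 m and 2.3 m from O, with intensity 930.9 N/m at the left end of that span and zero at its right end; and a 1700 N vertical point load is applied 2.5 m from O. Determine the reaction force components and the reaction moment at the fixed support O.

Resultant of the triangular load: ½ × 930.9 × 1.5 = 698.175 N, acting at 1.3 m from O (one-third of the span from the peak).
ΣF_x = 0: O_x + 3100·cos35° = 0 → O_x = -2539 N.
ΣF_y = 0: O_y − 950 − 3100·sin35° − ½·930.9·1.5 − 1700 = 0 → O_y = 5126 N.
ΣM about O: M_O − 950·1.9 − 3100·sin35°·0.7 − (½·930.9·1.5)·1.3 − 1700·2.5 = 0 → M_O = 8207 N·m.

O_x = -2539 N, O_y = 5126 N, M_O = 8207 N·m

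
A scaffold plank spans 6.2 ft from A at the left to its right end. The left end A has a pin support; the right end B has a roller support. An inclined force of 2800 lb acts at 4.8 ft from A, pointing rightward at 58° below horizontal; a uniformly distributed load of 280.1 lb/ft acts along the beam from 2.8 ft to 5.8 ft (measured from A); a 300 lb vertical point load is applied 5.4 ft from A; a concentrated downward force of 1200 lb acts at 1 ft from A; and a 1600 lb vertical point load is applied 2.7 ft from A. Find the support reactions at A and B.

A_x = -1484 lb, A_y = 2742 lb, B_y = 3573 lb

Resultant of the distributed load: 280.1 × 3 = 840.3 lb at 4.3 ft from A.
Moments about A: B_y·6.2 − 2800·sin58°·4.8 − (280.1·3)·4.3 − 300·5.4 − 1200·1 − 1600·2.7 = 0 → B_y = 22151.1/6.2 = 3572.76 ≈ 3573 lb.
ΣF_y = 0: A_y + 3572.76 − 2800·sin58° − 280.1·3 − 300 − 1200 − 1600 = 0 → A_y = 2742 lb.
ΣF_x = 0: A_x + 2800·cos58° = 0 → A_x = -1484 lb.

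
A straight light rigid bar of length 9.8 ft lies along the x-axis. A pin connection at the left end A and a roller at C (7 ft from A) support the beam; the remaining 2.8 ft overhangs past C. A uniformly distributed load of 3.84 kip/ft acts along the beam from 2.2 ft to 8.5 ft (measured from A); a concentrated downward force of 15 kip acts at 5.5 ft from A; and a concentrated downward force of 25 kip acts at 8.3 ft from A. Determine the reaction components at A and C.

Resultant of the distributed load: 3.84 × 6.3 = 24.192 kip at 5.35 ft from A.
Moments about A: C_y·7 − (3.84·6.3)·5.35 − 15·5.5 − 25·8.3 = 0 → C_y = 419.4272/7 = 59.9182 ≈ 59.92 kip.
ΣF_y = 0: A_y + 59.9182 − 3.84·6.3 − 15 − 25 = 0 → A_y = 4.274 kip.
ΣF_x = 0: no horizontal applied forces, so A_x = 0.

A_x = 0, A_y = 4.274 kip, C_y = 59.92 kip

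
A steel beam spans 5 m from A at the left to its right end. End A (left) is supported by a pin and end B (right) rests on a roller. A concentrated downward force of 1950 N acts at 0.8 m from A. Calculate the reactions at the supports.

ΣM about A: B_y·5 − 1950·0.8 = 0 → B_y = 1560/5 = 312.0 N.
ΣF_y = 0: A_y + 312 − 1950 = 0 → A_y = 1638 N.
ΣF_x = 0: no horizontal applied forces, so A_x = 0.

A_x = 0, A_y = 1638 N, B_y = 312.0 N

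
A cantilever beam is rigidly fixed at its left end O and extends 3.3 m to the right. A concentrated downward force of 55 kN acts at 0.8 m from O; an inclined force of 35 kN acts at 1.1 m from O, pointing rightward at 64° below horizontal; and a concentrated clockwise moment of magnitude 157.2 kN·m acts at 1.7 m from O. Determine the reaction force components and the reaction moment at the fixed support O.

ΣF_x = 0: O_x + 35·cos64° = 0 → O_x = -15.34 kN.
ΣF_y = 0: O_y − 55 − 35·sin64° = 0 → O_y = 86.46 kN.
ΣM about O: M_O − 55·0.8 − 35·sin64°·1.1 − 157.2 = 0 → M_O = 235.8 kN·m.

O_x = -15.34 kN, O_y = 86.46 kN, M_O = 235.8 kN·m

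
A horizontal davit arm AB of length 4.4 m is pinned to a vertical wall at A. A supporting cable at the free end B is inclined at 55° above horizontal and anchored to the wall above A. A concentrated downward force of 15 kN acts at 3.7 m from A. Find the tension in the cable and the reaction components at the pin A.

T = 15.40 kN, A_x = 8.832 kN, A_y = 2.386 kN

ΣM about A: T·sin55°·4.4 − 15·3.7 = 0 → T = 55.5/(4.4·0.819152) = 15.3984 ≈ 15.40 kN.
ΣF_x = 0: A_x − T·cos55° = 0 → A_x = 15.3984 × 0.573576 = 8.832 kN.
ΣF_y = 0: A_y + T·sin55° − 15 = 0 → A_y = 15 − 15.3984 × 0.819152 = 2.386 kN.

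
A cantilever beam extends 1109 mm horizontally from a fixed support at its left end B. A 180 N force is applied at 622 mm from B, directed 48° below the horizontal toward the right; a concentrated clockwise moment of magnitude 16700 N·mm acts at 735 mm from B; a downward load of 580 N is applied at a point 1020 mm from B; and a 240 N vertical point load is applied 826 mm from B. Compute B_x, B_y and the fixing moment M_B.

ΣF_x = 0: B_x + 180·cos48° = 0 → B_x = -120.4 N.
ΣF_y = 0: B_y − 180·sin48° − 580 − 240 = 0 → B_y = 953.8 N.
ΣM about B: M_B − 180·sin48°·622 − 16700 − 580·1020 − 240·826 = 0 → M_B = 889700 N·mm.

B_x = -120.4 N, B_y = 953.8 N, M_B = 889700 N·mm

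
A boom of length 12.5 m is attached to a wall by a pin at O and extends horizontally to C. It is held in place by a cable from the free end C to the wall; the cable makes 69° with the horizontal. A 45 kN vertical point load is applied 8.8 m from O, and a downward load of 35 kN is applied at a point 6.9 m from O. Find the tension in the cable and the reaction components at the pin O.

ΣM about O: T·sin69°·12.5 − 45·8.8 − 35·6.9 = 0 → T = 637.5/(12.5·0.93358) = 54.6284 ≈ 54.63 kN.
ΣF_x = 0: O_x − T·cos69° = 0 → O_x = 54.6284 × 0.358368 = 19.58 kN.
ΣF_y = 0: O_y + T·sin69° − 45 − 35 = 0 → O_y = 80 − 54.6284 × 0.93358 = 29.00 kN.

T = 54.63 kN, O_x = 19.58 kN, O_y = 29.00 kN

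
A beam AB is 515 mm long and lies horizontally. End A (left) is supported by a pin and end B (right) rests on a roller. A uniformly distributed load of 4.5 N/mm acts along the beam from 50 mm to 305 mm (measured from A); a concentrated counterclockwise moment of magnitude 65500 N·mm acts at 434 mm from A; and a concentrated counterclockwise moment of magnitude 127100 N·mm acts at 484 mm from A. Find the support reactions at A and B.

Resultant of the distributed load: 4.5 × 255 = 1147.5 N at 177.5 mm from A.
Taking moments about A: B_y·515 − (4.5·255)·177.5 + 65500 + 127100 = 0 → B_y = 11081.25/515 = 21.517 ≈ 21.52 N.
ΣF_y = 0: A_y + 21.517 − 4.5·255 = 0 → A_y = 1126 N.
ΣF_x = 0: no horizontal applied forces, so A_x = 0.

A_x = 0, A_y = 1126 N, B_y = 21.52 N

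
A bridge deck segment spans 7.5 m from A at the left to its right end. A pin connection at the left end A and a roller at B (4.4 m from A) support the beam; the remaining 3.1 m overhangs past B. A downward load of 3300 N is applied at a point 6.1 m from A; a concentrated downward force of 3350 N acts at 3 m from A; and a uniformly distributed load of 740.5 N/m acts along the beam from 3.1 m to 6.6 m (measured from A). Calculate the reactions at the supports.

Resultant of the distributed load: 740.5 × 3.5 = 2591.75 N at 4.85 m from A.
Moments about A: B_y·4.4 − 3300·6.1 − 3350·3 − (740.5·3.5)·4.85 = 0 → B_y = 42749.9875/4.4 = 9715.91 ≈ 9716 N.
ΣF_y = 0: A_y + 9715.91 − 3300 − 3350 − 740.5·3.5 = 0 → A_y = -474.2 N.
ΣF_x = 0: no horizontal applied forces, so A_x = 0.

A_x = 0, A_y = -474.2 N, B_y = 9716 N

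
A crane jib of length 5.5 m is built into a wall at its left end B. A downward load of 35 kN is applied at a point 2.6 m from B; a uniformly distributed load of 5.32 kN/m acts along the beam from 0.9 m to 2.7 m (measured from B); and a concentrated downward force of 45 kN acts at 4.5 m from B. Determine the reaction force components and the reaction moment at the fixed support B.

Resultant of the distributed load: 5.32 × 1.8 = 9.576 kN at 1.8 m from B.
ΣF_x = 0: B_x = 0.
ΣF_y = 0: B_y − 35 − 5.32·1.8 − 45 = 0 → B_y = 89.58 kN.
ΣM about B: M_B − 35·2.6 − (5.32·1.8)·1.8 − 45·4.5 = 0 → M_B = 310.7 kN·m.

B_x = 0, B_y = 89.58 kN, M_B = 310.7 kN·m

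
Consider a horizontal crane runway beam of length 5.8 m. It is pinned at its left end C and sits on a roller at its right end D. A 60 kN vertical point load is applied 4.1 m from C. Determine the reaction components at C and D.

Moments about C: D_y·5.8 − 60·4.1 = 0 → D_y = 246/5.8 = 42.4138 ≈ 42.41 kN.
ΣF_y = 0: C_y + 42.4138 − 60 = 0 → C_y = 17.59 kN.
ΣF_x = 0: no horizontal applied forces, so C_x = 0.

C_x = 0, C_y = 17.59 kN, D_y = 42.41 kN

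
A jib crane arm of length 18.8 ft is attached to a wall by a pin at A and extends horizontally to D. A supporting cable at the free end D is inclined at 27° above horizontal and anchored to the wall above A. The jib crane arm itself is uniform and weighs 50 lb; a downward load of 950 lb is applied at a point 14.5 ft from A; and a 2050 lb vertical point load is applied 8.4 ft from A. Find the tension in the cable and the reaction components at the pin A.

ΣM about A: T·sin27°·18.8 − 50·9.4 − 950·14.5 − 2050·8.4 = 0 → T = 31465/(18.8·0.45399) = 3686.58 ≈ 3687 lb.
ΣF_x = 0: A_x − T·cos27° = 0 → A_x = 3686.58 × 0.891007 = 3285 lb.
ΣF_y = 0: A_y + T·sin27° − 50 − 950 − 2050 = 0 → A_y = 3050 − 3686.58 × 0.45399 = 1376 lb.

T = 3687 lb, A_x = 3285 lb, A_y = 1376 lb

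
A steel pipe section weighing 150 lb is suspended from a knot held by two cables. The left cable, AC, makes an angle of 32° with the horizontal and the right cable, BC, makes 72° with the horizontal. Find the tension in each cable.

T_AC = 47.77 lb, T_BC = 131.1 lb

ΣF_x = 0: −T_AC·cos32° + T_BC·cos72° = 0 → T_BC = 2.74434·T_AC.
ΣF_y = 0: T_AC·sin32° + T_BC·sin72° = 150.
Substitute: T_AC·(0.529919 + 2.74434·0.951057) = 150 → T_AC = 47.7716 ≈ 47.77 lb.
Then T_BC = 2.74434 × 47.7716 = 131.1 lb.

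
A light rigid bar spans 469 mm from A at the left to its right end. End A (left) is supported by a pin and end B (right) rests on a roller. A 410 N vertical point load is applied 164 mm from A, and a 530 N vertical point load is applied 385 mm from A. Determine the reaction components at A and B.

Taking moments about A: B_y·469 − 410·164 − 530·385 = 0 → B_y = 271290/469 = 578.443 ≈ 578.4 N.
ΣF_y = 0: A_y + 578.443 − 410 − 530 = 0 → A_y = 361.6 N.
ΣF_x = 0: no horizontal applied forces, so A_x = 0.

A_x = 0, A_y = 361.6 N, B_y = 578.4 N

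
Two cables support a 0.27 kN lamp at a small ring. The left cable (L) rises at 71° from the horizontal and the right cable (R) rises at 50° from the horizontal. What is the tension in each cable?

ΣF_x = 0: −T_L·cos71° + T_R·cos50° = 0 → T_R = 0.506494·T_L.
ΣF_y = 0: T_L·sin71° + T_R·sin50° = 0.27.
Substitute: T_L·(0.945519 + 0.506494·0.766044) = 0.27 → T_L = 0.202472 ≈ 0.2025 kN.
Then T_R = 0.506494 × 0.202472 = 0.1026 kN.

T_L = 0.2025 kN, T_R = 0.1026 kN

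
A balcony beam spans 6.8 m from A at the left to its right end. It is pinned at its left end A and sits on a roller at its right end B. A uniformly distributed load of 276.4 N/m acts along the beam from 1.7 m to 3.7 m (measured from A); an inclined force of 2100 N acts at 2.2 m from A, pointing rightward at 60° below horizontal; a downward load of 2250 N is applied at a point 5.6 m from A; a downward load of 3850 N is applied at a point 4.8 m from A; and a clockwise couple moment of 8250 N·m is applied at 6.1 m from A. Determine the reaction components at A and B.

Resultant of the distributed load: 276.4 × 2 = 552.8 N at 2.7 m from A.
Taking moments about A: B_y·6.8 − (276.4·2)·2.7 − 2100·sin60°·2.2 − 2250·5.6 − 3850·4.8 − 8250 = 0 → B_y = 44823.6/6.8 = 6591.71 ≈ 6592 N.
ΣF_y = 0: A_y + 6591.71 − 276.4·2 − 2100·sin60° − 2250 − 3850 = 0 → A_y = 1880 N.
ΣF_x = 0: A_x + 2100·cos60° = 0 → A_x = -1050 N.

A_x = -1050 N, A_y = 1880 N, B_y = 6592 N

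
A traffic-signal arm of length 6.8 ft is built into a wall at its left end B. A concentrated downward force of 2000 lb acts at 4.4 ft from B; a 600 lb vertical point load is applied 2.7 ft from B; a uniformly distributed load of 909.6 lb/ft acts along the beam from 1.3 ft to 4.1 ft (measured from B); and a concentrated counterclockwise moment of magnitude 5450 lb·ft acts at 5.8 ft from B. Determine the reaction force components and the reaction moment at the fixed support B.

B_x = 0, B_y = 5147 lb, M_B = 11850 lb·ft

Resultant of the distributed load: 909.6 × 2.8 = 2546.88 lb at 2.7 ft from B.
ΣF_x = 0: B_x = 0.
ΣF_y = 0: B_y − 2000 − 600 − 909.6·2.8 = 0 → B_y = 5147 lb.
ΣM about B: M_B − 2000·4.4 − 600·2.7 − (909.6·2.8)·2.7 + 5450 = 0 → M_B = 11850 lb·ft.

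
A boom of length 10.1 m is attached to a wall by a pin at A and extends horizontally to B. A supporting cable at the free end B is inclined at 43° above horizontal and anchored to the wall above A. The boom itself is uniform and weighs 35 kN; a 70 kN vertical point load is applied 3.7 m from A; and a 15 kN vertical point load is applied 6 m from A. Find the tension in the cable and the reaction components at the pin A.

ΣM about A: T·sin43°·10.1 − 35·5.05 − 70·3.7 − 15·6 = 0 → T = 525.75/(10.1·0.681998) = 76.3264 ≈ 76.33 kN.
ΣF_x = 0: A_x − T·cos43° = 0 → A_x = 76.3264 × 0.731354 = 55.82 kN.
ΣF_y = 0: A_y + T·sin43° − 35 − 70 − 15 = 0 → A_y = 120 − 76.3264 × 0.681998 = 67.95 kN.

T = 76.33 kN, A_x = 55.82 kN, A_y = 67.95 kN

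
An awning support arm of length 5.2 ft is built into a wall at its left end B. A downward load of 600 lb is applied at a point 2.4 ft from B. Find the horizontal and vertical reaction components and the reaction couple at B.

ΣF_x = 0: B_x = 0.
ΣF_y = 0: B_y − 600 = 0 → B_y = 600.0 lb.
ΣM about B: M_B − 600·2.4 = 0 → M_B = 1440 lb·ft.

B_x = 0, B_y = 600.0 lb, M_B = 1440 lb·ft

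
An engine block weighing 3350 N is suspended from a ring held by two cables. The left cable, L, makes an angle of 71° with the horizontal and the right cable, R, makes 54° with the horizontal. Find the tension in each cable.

T_L = 2404 N, T_R = 1331 N

ΣF_x = 0: −T_L·cos71° + T_R·cos54° = 0 → T_R = 0.55389·T_L.
ΣF_y = 0: T_L·sin71° + T_R·sin54° = 3350.
Substitute: T_L·(0.945519 + 0.55389·0.809017) = 3350 → T_L = 2403.8 ≈ 2404 N.
Then T_R = 0.55389 × 2403.8 = 1331 N.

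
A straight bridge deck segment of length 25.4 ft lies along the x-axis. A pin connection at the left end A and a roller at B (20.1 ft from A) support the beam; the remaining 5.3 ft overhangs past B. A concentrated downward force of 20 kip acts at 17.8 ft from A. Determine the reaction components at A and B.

Taking moments about A: B_y·20.1 − 20·17.8 = 0 → B_y = 356/20.1 = 17.7114 ≈ 17.71 kip.
ΣF_y = 0: A_y + 17.7114 − 20 = 0 → A_y = 2.289 kip.
ΣF_x = 0: no horizontal applied forces, so A_x = 0.

A_x = 0, A_y = 2.289 kip, B_y = 17.71 kip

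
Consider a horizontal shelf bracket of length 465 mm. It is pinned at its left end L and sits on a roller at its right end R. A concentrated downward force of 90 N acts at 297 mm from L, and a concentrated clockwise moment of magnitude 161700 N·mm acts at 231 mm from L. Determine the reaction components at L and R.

L_x = 0, L_y = -315.2 N, R_y = 405.2 N

Moments about L: R_y·465 − 90·297 − 161700 = 0 → R_y = 188430/465 = 405.226 ≈ 405.2 N.
ΣF_y = 0: L_y + 405.226 − 90 = 0 → L_y = -315.2 N.
ΣF_x = 0: no horizontal applied forces, so L_x = 0.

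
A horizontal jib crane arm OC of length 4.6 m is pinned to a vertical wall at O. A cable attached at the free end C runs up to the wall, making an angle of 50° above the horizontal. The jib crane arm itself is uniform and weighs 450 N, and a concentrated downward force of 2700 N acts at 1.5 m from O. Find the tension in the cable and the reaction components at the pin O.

ΣM about O: T·sin50°·4.6 − 450·2.3 − 2700·1.5 = 0 → T = 5085/(4.6·0.766044) = 1443.04 ≈ 1443 N.
ΣF_x = 0: O_x − T·cos50° = 0 → O_x = 1443.04 × 0.642788 = 927.6 N.
ΣF_y = 0: O_y + T·sin50° − 450 − 2700 = 0 → O_y = 3150 − 1443.04 × 0.766044 = 2045 N.

T = 1443 N, O_x = 927.6 N, O_y = 2045 N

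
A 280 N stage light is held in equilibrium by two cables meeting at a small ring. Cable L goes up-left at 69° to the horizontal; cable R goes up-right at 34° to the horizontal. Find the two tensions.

T_L = 238.2 N, T_R = 103.0 N

ΣF_x = 0: −T_L·cos69° + T_R·cos34° = 0 → T_R = 0.43227·T_L.
ΣF_y = 0: T_L·sin69° + T_R·sin34° = 280.
Substitute: T_L·(0.93358 + 0.43227·0.559193) = 280 → T_L = 238.237 ≈ 238.2 N.
Then T_R = 0.43227 × 238.237 = 103.0 N.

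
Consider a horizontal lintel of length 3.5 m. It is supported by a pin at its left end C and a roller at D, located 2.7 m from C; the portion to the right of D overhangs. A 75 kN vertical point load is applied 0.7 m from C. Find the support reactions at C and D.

Moments about C: D_y·2.7 − 75·0.7 = 0 → D_y = 52.5/2.7 = 19.4444 ≈ 19.44 kN.
ΣF_y = 0: C_y + 19.4444 − 75 = 0 → C_y = 55.56 kN.
ΣF_x = 0: no horizontal applied forces, so C_x = 0.

C_x = 0, C_y = 55.56 kN, D_y = 19.44 kN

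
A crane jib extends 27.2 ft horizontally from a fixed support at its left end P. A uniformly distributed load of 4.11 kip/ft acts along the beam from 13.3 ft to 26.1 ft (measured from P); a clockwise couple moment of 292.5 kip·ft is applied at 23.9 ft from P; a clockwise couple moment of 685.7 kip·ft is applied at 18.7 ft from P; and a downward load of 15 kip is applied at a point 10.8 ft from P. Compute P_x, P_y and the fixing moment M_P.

P_x = 0, P_y = 67.61 kip, M_P = 2177 kip·ft

Resultant of the distributed load: 4.11 × 12.8 = 52.608 kip at 19.7 ft from P.
ΣF_x = 0: P_x = 0.
ΣF_y = 0: P_y − 4.11·12.8 − 15 = 0 → P_y = 67.61 kip.
ΣM about P: M_P − (4.11·12.8)·19.7 − 292.5 − 685.7 − 15·10.8 = 0 → M_P = 2177 kip·ft.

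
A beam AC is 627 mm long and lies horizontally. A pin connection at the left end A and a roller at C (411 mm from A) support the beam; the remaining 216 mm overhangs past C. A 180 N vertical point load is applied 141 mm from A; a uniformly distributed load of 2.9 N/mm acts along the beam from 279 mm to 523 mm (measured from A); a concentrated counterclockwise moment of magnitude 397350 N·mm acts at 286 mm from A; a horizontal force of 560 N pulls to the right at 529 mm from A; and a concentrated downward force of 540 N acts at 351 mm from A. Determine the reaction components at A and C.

A_x = -560.0 N, A_y = 1181 N, C_y = 246.5 N

Resultant of the distributed load: 2.9 × 244 = 707.6 N at 401 mm from A.
ΣM about A: C_y·411 − 180·141 − (2.9·244)·401 + 397350 − 540·351 = 0 → C_y = 101317.6/411 = 246.515 ≈ 246.5 N.
ΣF_y = 0: A_y + 246.515 − 180 − 2.9·244 − 540 = 0 → A_y = 1181 N.
ΣF_x = 0: A_x + 560 = 0 → A_x = -560.0 N.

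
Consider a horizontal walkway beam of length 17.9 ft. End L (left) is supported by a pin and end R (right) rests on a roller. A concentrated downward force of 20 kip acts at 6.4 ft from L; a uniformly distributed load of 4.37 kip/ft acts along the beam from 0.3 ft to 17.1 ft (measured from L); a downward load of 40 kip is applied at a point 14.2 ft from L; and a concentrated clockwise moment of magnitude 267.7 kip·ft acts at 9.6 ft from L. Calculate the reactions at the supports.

L_x = 0, L_y = 43.90 kip, R_y = 89.52 kip

Resultant of the distributed load: 4.37 × 16.8 = 73.416 kip at 8.7 ft from L.
Taking moments about L: R_y·17.9 − 20·6.4 − (4.37·16.8)·8.7 − 40·14.2 − 267.7 = 0 → R_y = 1602.4192/17.9 = 89.5206 ≈ 89.52 kip.
ΣF_y = 0: L_y + 89.5206 − 20 − 4.37·16.8 − 40 = 0 → L_y = 43.90 kip.
ΣF_x = 0: no horizontal applied forces, so L_x = 0.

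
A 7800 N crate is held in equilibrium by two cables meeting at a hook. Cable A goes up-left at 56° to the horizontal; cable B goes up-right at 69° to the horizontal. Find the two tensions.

ΣF_x = 0: −T_A·cos56° + T_B·cos69° = 0 → T_B = 1.56039·T_A.
ΣF_y = 0: T_A·sin56° + T_B·sin69° = 7800.
Substitute: T_A·(0.829038 + 1.56039·0.93358) = 7800 → T_A = 3412.39 ≈ 3412 N.
Then T_B = 1.56039 × 3412.39 = 5325 N.

T_A = 3412 N, T_B = 5325 N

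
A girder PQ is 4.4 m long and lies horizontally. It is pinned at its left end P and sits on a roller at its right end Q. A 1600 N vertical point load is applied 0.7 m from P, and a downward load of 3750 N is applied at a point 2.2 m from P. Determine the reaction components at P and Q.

P_x = 0, P_y = 3220 N, Q_y = 2130 N

ΣM about P: Q_y·4.4 − 1600·0.7 − 3750·2.2 = 0 → Q_y = 9370/4.4 = 2129.55 ≈ 2130 N.
ΣF_y = 0: P_y + 2129.55 − 1600 − 3750 = 0 → P_y = 3220 N.
ΣF_x = 0: no horizontal applied forces, so P_x = 0.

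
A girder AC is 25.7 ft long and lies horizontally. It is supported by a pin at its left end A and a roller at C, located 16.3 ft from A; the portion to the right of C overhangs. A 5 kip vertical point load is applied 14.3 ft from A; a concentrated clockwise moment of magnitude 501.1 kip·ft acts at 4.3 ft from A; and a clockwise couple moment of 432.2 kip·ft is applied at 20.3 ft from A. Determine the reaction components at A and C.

A_x = 0, A_y = -56.64 kip, C_y = 61.64 kip

ΣM about A: C_y·16.3 − 5·14.3 − 501.1 − 432.2 = 0 → C_y = 1004.8/16.3 = 61.6442 ≈ 61.64 kip.
ΣF_y = 0: A_y + 61.6442 − 5 = 0 → A_y = -56.64 kip.
ΣF_x = 0: no horizontal applied forces, so A_x = 0.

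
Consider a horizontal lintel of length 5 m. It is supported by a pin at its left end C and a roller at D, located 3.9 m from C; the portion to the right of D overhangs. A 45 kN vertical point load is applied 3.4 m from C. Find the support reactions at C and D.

Taking moments about C: D_y·3.9 − 45·3.4 = 0 → D_y = 153/3.9 = 39.2308 ≈ 39.23 kN.
ΣF_y = 0: C_y + 39.2308 − 45 = 0 → C_y = 5.769 kN.
ΣF_x = 0: no horizontal applied forces, so C_x = 0.

C_x = 0, C_y = 5.769 kN, D_y = 39.23 kN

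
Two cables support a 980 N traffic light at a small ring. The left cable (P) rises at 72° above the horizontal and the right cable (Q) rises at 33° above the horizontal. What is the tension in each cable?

ΣF_x = 0: −T_P·cos72° + T_Q·cos33° = 0 → T_Q = 0.368461·T_P.
ΣF_y = 0: T_P·sin72° + T_Q·sin33° = 980.
Substitute: T_P·(0.951057 + 0.368461·0.544639) = 980 → T_P = 850.89 ≈ 850.9 N.
Then T_Q = 0.368461 × 850.89 = 313.5 N.

T_P = 850.9 N, T_Q = 313.5 N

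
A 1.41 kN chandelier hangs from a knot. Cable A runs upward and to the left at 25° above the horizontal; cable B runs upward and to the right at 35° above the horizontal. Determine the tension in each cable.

T_A = 1.334 kN, T_B = 1.476 kN

ΣF_x = 0: −T_A·cos25° + T_B·cos35° = 0 → T_B = 1.1064·T_A.
ΣF_y = 0: T_A·sin25° + T_B·sin35° = 1.41.
Substitute: T_A·(0.422618 + 1.1064·0.573576) = 1.41 → T_A = 1.33368 ≈ 1.334 kN.
Then T_B = 1.1064 × 1.33368 = 1.476 kN.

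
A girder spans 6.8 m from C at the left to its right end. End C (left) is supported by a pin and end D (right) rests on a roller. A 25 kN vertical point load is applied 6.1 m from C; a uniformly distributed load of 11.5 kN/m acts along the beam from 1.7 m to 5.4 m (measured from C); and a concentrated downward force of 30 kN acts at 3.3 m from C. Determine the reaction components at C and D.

Resultant of the distributed load: 11.5 × 3.7 = 42.55 kN at 3.55 m from C.
ΣM about C: D_y·6.8 − 25·6.1 − (11.5·3.7)·3.55 − 30·3.3 = 0 → D_y = 402.5525/6.8 = 59.1989 ≈ 59.20 kN.
ΣF_y = 0: C_y + 59.1989 − 25 − 11.5·3.7 − 30 = 0 → C_y = 38.35 kN.
ΣF_x = 0: no horizontal applied forces, so C_x = 0.

C_x = 0, C_y = 38.35 kN, D_y = 59.20 kN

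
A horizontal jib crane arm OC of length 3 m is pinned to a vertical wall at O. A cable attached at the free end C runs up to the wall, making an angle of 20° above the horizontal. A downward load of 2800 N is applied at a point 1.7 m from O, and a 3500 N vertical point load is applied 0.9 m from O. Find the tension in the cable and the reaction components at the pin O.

T = 7709 N, O_x = 7244 N, O_y = 3663 N

ΣM about O: T·sin20°·3 − 2800·1.7 − 3500·0.9 = 0 → T = 7910/(3·0.34202) = 7709.1 ≈ 7709 N.
ΣF_x = 0: O_x − T·cos20° = 0 → O_x = 7709.1 × 0.939693 = 7244 N.
ΣF_y = 0: O_y + T·sin20° − 2800 − 3500 = 0 → O_y = 6300 − 7709.1 × 0.34202 = 3663 N.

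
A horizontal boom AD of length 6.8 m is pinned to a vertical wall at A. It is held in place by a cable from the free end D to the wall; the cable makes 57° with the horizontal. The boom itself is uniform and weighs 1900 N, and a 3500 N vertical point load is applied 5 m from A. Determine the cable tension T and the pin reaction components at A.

T = 4201 N, A_x = 2288 N, A_y = 1876 N

ΣM about A: T·sin57°·6.8 − 1900·3.4 − 3500·5 = 0 → T = 23960/(6.8·0.838671) = 4201.32 ≈ 4201 N.
ΣF_x = 0: A_x − T·cos57° = 0 → A_x = 4201.32 × 0.544639 = 2288 N.
ΣF_y = 0: A_y + T·sin57° − 1900 − 3500 = 0 → A_y = 5400 − 4201.32 × 0.838671 = 1876 N.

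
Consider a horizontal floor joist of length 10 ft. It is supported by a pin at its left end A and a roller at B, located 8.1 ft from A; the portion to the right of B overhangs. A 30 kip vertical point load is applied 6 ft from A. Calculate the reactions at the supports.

A_x = 0, A_y = 7.778 kip, B_y = 22.22 kip

ΣM about A: B_y·8.1 − 30·6 = 0 → B_y = 180/8.1 = 22.2222 ≈ 22.22 kip.
ΣF_y = 0: A_y + 22.2222 − 30 = 0 → A_y = 7.778 kip.
ΣF_x = 0: no horizontal applied forces, so A_x = 0.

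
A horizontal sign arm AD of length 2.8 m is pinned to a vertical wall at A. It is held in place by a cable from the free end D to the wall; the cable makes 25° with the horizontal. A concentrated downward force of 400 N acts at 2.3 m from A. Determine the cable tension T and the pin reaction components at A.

ΣM about A: T·sin25°·2.8 − 400·2.3 = 0 → T = 920/(2.8·0.422618) = 777.467 ≈ 777.5 N.
ΣF_x = 0: A_x − T·cos25° = 0 → A_x = 777.467 × 0.906308 = 704.6 N.
ΣF_y = 0: A_y + T·sin25° − 400 = 0 → A_y = 400 − 777.467 × 0.422618 = 71.43 N.

T = 777.5 N, A_x = 704.6 N, A_y = 71.43 N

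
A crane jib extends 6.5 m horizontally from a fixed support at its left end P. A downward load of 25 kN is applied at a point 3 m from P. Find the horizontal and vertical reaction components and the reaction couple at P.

ΣF_x = 0: P_x = 0.
ΣF_y = 0: P_y − 25 = 0 → P_y = 25.00 kN.
ΣM about P: M_P − 25·3 = 0 → M_P = 75.00 kN·m.

P_x = 0, P_y = 25.00 kN, M_P = 75.00 kN·m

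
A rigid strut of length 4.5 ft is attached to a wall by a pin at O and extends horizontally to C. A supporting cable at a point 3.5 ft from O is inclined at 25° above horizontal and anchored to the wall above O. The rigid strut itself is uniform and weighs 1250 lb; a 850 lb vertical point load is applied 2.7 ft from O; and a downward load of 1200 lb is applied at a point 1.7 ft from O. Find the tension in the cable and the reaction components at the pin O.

T = 4832 lb, O_x = 4379 lb, O_y = 1258 lb

ΣM about O: T·sin25°·3.5 − 1250·2.25 − 850·2.7 − 1200·1.7 = 0 → T = 7147.5/(3.5·0.422618) = 4832.12 ≈ 4832 lb.
ΣF_x = 0: O_x − T·cos25° = 0 → O_x = 4832.12 × 0.906308 = 4379 lb.
ΣF_y = 0: O_y + T·sin25° − 1250 − 850 − 1200 = 0 → O_y = 3300 − 4832.12 × 0.422618 = 1258 lb.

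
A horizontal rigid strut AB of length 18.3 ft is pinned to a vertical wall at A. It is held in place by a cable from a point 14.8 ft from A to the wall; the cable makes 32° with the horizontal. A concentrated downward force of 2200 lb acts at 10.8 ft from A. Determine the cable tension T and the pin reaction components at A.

ΣM about A: T·sin32°·14.8 − 2200·10.8 = 0 → T = 23760/(14.8·0.529919) = 3029.53 ≈ 3030 lb.
ΣF_x = 0: A_x − T·cos32° = 0 → A_x = 3029.53 × 0.848048 = 2569 lb.
ΣF_y = 0: A_y + T·sin32° − 2200 = 0 → A_y = 2200 − 3029.53 × 0.529919 = 594.6 lb.

T = 3030 lb, A_x = 2569 lb, A_y = 594.6 lb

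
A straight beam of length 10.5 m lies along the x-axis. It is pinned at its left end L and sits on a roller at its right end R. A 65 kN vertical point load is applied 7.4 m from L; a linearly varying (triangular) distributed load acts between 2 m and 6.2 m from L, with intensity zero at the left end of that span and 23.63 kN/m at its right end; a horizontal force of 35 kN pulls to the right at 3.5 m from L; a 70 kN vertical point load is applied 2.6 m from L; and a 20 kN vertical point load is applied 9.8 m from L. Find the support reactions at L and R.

L_x = -35.00 kN, L_y = 100.1 kN, R_y = 104.5 kN

Resultant of the triangular load: ½ × 23.63 × 4.2 = 49.623 kN, acting at 4.8 m from L (one-third of the span from the peak).
Moments about L: R_y·10.5 − 65·7.4 − (½·23.63·4.2)·4.8 − 70·2.6 − 20·9.8 = 0 → R_y = 1097.1904/10.5 = 104.494 ≈ 104.5 kN.
ΣF_y = 0: L_y + 104.494 − 65 − ½·23.63·4.2 − 70 − 20 = 0 → L_y = 100.1 kN.
ΣF_x = 0: L_x + 35 = 0 → L_x = -35.00 kN.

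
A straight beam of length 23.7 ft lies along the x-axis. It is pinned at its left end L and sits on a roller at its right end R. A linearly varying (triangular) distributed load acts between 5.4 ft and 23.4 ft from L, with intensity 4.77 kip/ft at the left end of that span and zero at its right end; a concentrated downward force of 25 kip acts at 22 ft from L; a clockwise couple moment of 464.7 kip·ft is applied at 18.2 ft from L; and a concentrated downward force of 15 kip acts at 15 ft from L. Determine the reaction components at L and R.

L_x = 0, L_y = 9.972 kip, R_y = 72.96 kip

Resultant of the triangular load: ½ × 4.77 × 18 = 42.93 kip, acting at 11.4 ft from L (one-third of the span from the peak).
ΣM about L: R_y·23.7 − (½·4.77·18)·11.4 − 25·22 − 464.7 − 15·15 = 0 → R_y = 1729.102/23.7 = 72.9579 ≈ 72.96 kip.
ΣF_y = 0: L_y + 72.9579 − ½·4.77·18 − 25 − 15 = 0 → L_y = 9.972 kip.
ΣF_x = 0: no horizontal applied forces, so L_x = 0.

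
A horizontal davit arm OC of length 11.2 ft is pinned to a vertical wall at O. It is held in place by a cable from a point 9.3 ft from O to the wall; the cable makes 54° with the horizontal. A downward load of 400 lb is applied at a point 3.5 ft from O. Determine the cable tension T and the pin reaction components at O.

ΣM about O: T·sin54°·9.3 − 400·3.5 = 0 → T = 1400/(9.3·0.809017) = 186.075 ≈ 186.1 lb.
ΣF_x = 0: O_x − T·cos54° = 0 → O_x = 186.075 × 0.587785 = 109.4 lb.
ΣF_y = 0: O_y + T·sin54° − 400 = 0 → O_y = 400 − 186.075 × 0.809017 = 249.5 lb.

T = 186.1 lb, O_x = 109.4 lb, O_y = 249.5 lb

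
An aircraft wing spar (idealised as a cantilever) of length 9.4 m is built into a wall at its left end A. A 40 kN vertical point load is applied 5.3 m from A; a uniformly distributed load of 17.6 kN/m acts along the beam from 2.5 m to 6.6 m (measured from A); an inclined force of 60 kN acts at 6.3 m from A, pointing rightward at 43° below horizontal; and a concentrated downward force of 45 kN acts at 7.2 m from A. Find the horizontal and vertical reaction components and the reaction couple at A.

A_x = -43.88 kN, A_y = 198.1 kN, M_A = 1122 kN·m

Resultant of the distributed load: 17.6 × 4.1 = 72.16 kN at 4.55 m from A.
ΣF_x = 0: A_x + 60·cos43° = 0 → A_x = -43.88 kN.
ΣF_y = 0: A_y − 40 − 17.6·4.1 − 60·sin43° − 45 = 0 → A_y = 198.1 kN.
ΣM about A: M_A − 40·5.3 − (17.6·4.1)·4.55 − 60·sin43°·6.3 − 45·7.2 = 0 → M_A = 1122 kN·m.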